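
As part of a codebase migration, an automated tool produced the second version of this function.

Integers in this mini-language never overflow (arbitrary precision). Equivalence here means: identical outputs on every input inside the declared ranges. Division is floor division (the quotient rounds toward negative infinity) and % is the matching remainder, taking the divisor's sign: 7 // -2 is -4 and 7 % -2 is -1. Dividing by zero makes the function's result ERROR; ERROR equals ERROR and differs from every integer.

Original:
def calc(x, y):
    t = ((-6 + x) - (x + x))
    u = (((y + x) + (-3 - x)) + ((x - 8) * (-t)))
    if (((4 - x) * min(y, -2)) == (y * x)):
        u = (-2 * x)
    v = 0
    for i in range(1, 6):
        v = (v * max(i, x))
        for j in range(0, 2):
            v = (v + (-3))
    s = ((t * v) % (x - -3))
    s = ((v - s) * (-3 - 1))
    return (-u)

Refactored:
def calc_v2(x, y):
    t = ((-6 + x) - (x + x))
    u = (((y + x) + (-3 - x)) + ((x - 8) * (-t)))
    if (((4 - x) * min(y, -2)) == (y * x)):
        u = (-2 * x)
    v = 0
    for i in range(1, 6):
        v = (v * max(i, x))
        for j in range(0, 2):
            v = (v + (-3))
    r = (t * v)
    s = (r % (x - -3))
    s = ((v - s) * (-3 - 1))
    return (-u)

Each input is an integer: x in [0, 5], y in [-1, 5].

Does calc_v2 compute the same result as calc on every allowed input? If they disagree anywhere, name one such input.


Comparing the listings, the differences include: local variable names differ; statement counts differ.
One worked example (x=5, y=5) — calc: t=-11, then u=-31, then (((4 - x) * min(y, -2)) == (y * x)) is false, then v=0, then (i=1), then v=0, then (j=0), then v=-3, then (j=1), then v=-6, then (i=2), then v=-30, then (j=0), then v=-33, then (j=1), then v=-36, then (i=3), then v=-180, then (j=0), then v=-183, then (j=1), then v=-186, then (i=4), then v=-930, then (j=0), then v=-933, then (j=1), then v=-936, then (i=5), then v=-4680, then (j=0), then v=-4683, then (j=1), then v=-4686, then s=2, then s=18752, then returns 31; calc_v2: t=-11, then u=-31, then (((4 - x) * min(y, -2)) == (y * x)) is false, then v=0, then (i=1), then v=0, then (j=0), then v=-3, then (j=1), then v=-6, then (i=2), then v=-30, then (j=0), then v=-33, then (j=1), then v=-36, then (i=3), then v=-180, then (j=0), then v=-183, then (j=1), then v=-186, then (i=4), then v=-930, then (j=0), then v=-933, then (j=1), then v=-936, then (i=5), then v=-4680, then (j=0), then v=-4683, then (j=1), then v=-4686, then r=51546, then s=2, then s=18752, then returns 31; agreement on 31.
An exhaustive pass over the 42 declared inputs shows identical outputs.
verdict: equivalent


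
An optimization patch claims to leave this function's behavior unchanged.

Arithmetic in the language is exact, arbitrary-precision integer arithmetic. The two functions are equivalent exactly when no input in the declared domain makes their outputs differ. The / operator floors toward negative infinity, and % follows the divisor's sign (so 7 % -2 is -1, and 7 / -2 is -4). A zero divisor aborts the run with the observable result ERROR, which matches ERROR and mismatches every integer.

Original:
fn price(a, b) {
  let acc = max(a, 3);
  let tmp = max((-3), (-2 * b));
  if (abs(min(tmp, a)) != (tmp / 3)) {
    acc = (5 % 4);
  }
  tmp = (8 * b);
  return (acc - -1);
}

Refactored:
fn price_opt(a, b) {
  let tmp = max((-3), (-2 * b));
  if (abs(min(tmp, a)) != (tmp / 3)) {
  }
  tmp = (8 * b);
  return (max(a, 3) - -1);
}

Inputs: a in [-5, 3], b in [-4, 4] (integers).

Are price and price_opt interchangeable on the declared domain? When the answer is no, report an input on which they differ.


Run the pair on a=-5, b=-4.
price: acc = 3; tmp = 8; (abs(min(tmp, a)) != (tmp / 3)) -> true; acc = 1; tmp = -32; return 2
price_opt: tmp = 8; (abs(min(tmp, a)) != (tmp / 3)) -> true; tmp = -32; return 4
2 and 4 differ, so these are not the same function on this domain.
verdict: not equivalent; witness: a=-5, b=-4


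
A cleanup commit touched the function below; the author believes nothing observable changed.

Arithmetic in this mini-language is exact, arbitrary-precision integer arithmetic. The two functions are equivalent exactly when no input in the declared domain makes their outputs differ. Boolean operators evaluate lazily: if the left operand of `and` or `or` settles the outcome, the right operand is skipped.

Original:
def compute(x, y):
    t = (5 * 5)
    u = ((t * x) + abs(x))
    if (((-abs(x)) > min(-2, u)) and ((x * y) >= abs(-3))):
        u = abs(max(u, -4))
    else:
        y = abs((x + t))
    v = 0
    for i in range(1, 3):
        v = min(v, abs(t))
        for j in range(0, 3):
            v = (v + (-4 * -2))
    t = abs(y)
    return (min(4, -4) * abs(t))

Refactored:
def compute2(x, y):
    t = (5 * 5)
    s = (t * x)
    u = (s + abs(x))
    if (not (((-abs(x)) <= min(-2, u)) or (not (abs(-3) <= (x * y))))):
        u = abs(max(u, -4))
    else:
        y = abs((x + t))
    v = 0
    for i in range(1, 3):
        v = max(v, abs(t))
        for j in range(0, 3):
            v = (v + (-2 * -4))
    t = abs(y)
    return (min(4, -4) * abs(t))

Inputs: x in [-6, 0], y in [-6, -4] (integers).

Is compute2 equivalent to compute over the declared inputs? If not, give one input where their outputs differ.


Equivalent. The edit looks behavioral (`min(v, abs(t))` became `max(v, abs(t))`), but over these ranges it never changes the outcome.
Every one of the 21 inputs gives matching results.
As a probe, take x=0, y=-4: compute runs t=25, then u=0, then (((-abs(x)) > min(-2, u)) and ((x * y) >= abs(-3))) is false, then y=25, then v=0, then (i=1), then v=0, then (j=0), then v=8, then (j=1), then v=16, then (j=2), then v=24, then (i=2), then v=24, then (j=0), then v=32, then (j=1), then v=40, then (j=2), then v=48, then t=25, then returns -100; compute2 runs t=25, then s=0, then u=0, then (not (((-abs(x)) <= min(-2, u)) or (not (abs(-3) <= (x * y))))) is false, then y=25, then v=0, then (i=1), then v=25, then (j=0), then v=33, then (j=1), then v=41, then (j=2), then v=49, then (i=2), then v=49, then (j=0), then v=57, then (j=1), then v=65, then (j=2), then v=73, then t=25, then returns -100; both end at -100.
verdict: equivalent


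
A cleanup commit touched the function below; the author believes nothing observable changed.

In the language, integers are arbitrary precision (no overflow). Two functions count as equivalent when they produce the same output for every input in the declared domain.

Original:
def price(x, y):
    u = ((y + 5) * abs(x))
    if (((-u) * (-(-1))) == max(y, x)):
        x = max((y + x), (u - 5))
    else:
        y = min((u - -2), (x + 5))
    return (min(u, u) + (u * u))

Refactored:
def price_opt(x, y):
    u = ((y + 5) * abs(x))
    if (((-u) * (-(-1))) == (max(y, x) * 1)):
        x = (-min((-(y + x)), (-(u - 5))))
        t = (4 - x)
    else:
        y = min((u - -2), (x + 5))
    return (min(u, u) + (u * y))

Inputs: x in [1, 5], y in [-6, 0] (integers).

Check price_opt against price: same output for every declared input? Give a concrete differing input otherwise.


Try x=1, y=-6.
price: u=-1, then (((-u) * (-(-1))) == max(y, x)) is true, then x=-5, then returns 0
price_opt: u=-1, then (((-u) * (-(-1))) == (max(y, x) * 1)) is true, then x=-5, then t=9, then returns 5
0 != 5, so the rewrite changes behavior.
verdict: not equivalent; witness: x=1, y=-6


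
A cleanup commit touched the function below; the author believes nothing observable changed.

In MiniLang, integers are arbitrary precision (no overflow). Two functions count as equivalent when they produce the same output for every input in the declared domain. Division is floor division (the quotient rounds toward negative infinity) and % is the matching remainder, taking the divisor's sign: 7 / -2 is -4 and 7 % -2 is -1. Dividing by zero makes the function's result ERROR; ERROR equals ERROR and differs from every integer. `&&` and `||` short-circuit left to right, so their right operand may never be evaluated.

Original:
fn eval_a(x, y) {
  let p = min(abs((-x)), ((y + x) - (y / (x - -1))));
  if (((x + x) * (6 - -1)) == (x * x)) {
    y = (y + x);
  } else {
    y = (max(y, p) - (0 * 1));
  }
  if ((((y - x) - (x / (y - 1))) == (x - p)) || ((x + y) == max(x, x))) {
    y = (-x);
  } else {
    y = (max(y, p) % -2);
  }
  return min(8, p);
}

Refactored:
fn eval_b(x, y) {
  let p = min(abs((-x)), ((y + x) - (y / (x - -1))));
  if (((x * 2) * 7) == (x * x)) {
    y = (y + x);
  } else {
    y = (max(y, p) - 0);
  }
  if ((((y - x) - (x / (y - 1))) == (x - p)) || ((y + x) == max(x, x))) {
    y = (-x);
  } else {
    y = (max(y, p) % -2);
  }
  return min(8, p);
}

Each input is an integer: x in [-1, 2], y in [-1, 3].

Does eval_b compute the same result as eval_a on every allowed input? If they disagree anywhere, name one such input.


Reading the diff, among the changes: constant usage differs, arithmetic usage differs.
One worked example (x=0, y=1) — eval_a: p becomes 0; next (((x + x) * (6 - -1)) == (x * x)) evaluates to true; next y becomes 1; next hits division by zero so the output is ERROR; eval_b: p becomes 0; next (((x * 2) * 7) == (x * x)) evaluates to true; next y becomes 1; next hits division by zero so the output is ERROR; agreement on ERROR.
An exhaustive pass over the 20 declared inputs shows identical outputs.
verdict: equivalent


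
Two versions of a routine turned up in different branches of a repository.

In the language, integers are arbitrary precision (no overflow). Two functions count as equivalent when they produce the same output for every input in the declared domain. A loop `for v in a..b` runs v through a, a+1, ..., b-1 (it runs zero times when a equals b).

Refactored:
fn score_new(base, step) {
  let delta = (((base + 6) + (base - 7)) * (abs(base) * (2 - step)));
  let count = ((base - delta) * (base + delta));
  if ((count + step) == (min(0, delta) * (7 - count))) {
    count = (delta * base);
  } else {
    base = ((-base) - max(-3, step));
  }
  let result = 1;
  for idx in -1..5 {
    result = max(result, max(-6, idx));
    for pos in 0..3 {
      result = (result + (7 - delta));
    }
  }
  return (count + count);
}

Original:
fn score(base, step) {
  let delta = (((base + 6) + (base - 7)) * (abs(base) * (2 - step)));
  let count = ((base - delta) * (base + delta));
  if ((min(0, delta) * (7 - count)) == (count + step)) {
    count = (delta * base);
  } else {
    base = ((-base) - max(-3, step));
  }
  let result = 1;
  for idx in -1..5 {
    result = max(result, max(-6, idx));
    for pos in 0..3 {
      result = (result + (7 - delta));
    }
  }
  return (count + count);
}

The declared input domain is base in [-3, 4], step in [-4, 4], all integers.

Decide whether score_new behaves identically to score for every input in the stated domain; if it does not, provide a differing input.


Comparing the listings, the differences include: same computation, different form.
Tracing base=-2, step=3: score: delta becomes 10; next count becomes -96; next ((min(0, delta) * (7 - count)) == (count + step)) evaluates to false; next base becomes -1; next result becomes 1; next at idx=-1:; next result becomes 1; next at pos=0:; next result becomes -2; next at pos=1:; next result becomes -5; next at pos=2:; next result becomes -8; next at idx=0:; next result becomes 0; next at pos=0:; next result becomes -3; next at pos=1:; next result becomes -6; next at pos=2:; next result becomes -9; next at idx=1:; next result becomes 1; next at pos=0:; next result becomes -2; next at pos=1:; next result becomes -5; next at pos=2:; next result becomes -8; next at idx=2:; next result becomes 2; next at pos=0:; next result becomes -1; next at pos=1:; next result becomes -4; next at pos=2:; next result becomes -7; next at idx=3:; next result becomes 3; next at pos=0:; next result becomes 0; next at pos=1:; next result becomes -3; next at pos=2:; next result becomes -6; next at idx=4:; next result becomes 4; next at pos=0:; next result becomes 1; next at pos=1:; next result becomes -2; next at pos=2:; next result becomes -5; next final value -192 | score_new: delta becomes 10; next count becomes -96; next ((count + step) == (min(0, delta) * (7 - count))) evaluates to false; next base becomes -1; next result becomes 1; next at idx=-1:; next result becomes 1; next at pos=0:; next result becomes -2; next at pos=1:; next result becomes -5; next at pos=2:; next result becomes -8; next at idx=0:; next result becomes 0; next at pos=0:; next result becomes -3; next at pos=1:; next result becomes -6; next at pos=2:; next result becomes -9; next at idx=1:; next result becomes 1; next at pos=0:; next result becomes -2; next at pos=1:; next result becomes -5; next at pos=2:; next result becomes -8; next at idx=2:; next result becomes 2; next at pos=0:; next result becomes -1; next at pos=1:; next result becomes -4; next at pos=2:; next result becomes -7; next at idx=3:; next result becomes 3; next at pos=0:; next result becomes 0; next at pos=1:; next result becomes -3; next at pos=2:; next result becomes -6; next at idx=4:; next result becomes 4; next at pos=0:; next result becomes 1; next at pos=1:; next result becomes -2; next at pos=2:; next result becomes -5; next final value -192 — matching result -192.
Every one of the 72 inputs gives matching results.
verdict: equivalent


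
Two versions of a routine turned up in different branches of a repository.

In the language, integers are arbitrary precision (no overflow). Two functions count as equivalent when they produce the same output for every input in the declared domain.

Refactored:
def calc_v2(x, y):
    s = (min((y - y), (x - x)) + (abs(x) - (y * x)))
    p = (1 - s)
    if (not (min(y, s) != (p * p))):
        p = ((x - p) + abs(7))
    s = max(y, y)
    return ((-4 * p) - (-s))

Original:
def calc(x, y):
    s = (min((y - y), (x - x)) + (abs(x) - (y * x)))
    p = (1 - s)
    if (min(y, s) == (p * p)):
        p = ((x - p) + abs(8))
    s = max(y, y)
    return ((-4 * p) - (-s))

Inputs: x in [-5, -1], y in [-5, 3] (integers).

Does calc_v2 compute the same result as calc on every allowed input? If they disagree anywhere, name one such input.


On input x=-1, y=0, calc returns -28 while calc_v2 returns -24.
verdict: not equivalent; witness: x=-1, y=0


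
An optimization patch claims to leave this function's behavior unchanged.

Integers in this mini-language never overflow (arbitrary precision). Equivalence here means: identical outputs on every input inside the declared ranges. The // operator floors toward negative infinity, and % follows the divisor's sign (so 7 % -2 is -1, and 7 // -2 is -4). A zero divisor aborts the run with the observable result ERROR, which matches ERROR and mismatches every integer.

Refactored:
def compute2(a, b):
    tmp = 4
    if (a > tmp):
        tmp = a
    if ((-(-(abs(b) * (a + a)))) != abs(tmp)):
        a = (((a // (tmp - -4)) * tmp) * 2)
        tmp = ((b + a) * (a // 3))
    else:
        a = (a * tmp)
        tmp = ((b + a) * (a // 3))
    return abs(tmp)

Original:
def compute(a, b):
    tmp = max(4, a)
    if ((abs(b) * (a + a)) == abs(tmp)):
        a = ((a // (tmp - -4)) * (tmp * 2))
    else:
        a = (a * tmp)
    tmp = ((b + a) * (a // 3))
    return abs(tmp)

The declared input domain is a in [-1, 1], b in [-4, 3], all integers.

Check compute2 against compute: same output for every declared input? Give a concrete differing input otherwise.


Take a=-1, b=-4.
compute: tmp := 4 | ((abs(b) * (a + a)) == abs(tmp)): false | a := -4 | tmp := 16 | result 16
compute2: tmp := 4 | (a > tmp): false | ((-(-(abs(b) * (a + a)))) != abs(tmp)): true | a := -8 | tmp := 36 | result 36
16 vs 36 — the two versions disagree here.
verdict: not equivalent; witness: a=-1, b=-4


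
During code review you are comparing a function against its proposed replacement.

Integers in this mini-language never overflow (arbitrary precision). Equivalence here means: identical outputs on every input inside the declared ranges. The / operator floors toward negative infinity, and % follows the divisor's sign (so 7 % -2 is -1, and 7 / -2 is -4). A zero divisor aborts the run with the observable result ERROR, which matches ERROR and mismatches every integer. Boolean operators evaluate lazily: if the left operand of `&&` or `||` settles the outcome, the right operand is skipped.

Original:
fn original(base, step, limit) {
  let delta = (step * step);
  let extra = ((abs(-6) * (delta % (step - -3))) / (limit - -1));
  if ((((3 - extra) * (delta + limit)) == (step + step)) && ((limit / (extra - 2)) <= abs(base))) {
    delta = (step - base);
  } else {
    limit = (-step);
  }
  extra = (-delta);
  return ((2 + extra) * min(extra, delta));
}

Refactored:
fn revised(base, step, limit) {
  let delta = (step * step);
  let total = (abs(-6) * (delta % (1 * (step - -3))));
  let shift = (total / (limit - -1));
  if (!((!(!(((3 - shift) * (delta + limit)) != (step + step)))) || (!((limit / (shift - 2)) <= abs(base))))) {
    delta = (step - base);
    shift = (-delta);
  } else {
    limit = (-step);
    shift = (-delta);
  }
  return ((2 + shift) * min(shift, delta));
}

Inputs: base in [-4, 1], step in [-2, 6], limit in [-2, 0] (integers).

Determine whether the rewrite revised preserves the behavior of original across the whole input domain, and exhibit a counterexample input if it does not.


Comparing the listings, the differences include: constant usage differs, plus statement counts differ, plus arithmetic usage differs, plus boolean connective usage differs, plus comparison usage differs, plus local variable names differ.
Spot check at base=-3, step=1, limit=-1 — original: delta becomes 1; next hits division by zero so the output is ERROR. revised: delta becomes 1; next total becomes 6; next hits division by zero so the output is ERROR. Both give ERROR.
Across all 162 domain points the two functions coincide.
verdict: equivalent


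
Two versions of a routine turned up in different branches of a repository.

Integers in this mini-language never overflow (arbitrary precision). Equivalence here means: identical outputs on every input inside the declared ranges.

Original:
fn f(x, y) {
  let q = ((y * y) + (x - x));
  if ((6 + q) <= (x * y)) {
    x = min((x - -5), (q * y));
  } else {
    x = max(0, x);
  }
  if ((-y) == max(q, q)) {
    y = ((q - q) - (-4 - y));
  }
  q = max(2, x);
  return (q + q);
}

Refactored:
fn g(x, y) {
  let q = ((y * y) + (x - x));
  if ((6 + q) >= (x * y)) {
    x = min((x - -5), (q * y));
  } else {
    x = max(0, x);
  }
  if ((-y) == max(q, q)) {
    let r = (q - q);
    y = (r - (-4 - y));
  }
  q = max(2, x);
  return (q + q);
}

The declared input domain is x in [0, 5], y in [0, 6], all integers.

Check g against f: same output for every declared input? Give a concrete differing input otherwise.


Input x=0, y=2: 4 from f versus 10 from g.
verdict: not equivalent; witness: x=0, y=2


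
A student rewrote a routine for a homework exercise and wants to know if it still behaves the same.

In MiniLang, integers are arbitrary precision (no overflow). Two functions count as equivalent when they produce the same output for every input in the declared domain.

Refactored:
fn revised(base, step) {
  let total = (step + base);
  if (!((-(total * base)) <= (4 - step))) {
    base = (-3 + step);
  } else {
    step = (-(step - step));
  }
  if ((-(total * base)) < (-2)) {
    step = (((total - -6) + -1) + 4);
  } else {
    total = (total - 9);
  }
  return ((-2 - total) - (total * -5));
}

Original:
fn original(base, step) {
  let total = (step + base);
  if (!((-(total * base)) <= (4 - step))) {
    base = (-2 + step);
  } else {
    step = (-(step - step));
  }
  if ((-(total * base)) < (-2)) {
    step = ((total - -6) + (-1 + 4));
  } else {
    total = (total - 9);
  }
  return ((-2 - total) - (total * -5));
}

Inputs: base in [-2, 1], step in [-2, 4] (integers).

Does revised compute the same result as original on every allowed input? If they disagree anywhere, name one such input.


Try base=-2, step=4.
original: total=2, then (!((-(total * base)) <= (4 - step))) is true, then base=2, then ((-(total * base)) < (-2)) is true, then step=11, then returns 6
revised: total=2, then (!((-(total * base)) <= (4 - step))) is true, then base=1, then ((-(total * base)) < (-2)) is false, then total=-7, then returns -30
6 and -30 differ, so these are not the same function on this domain.
verdict: not equivalent; witness: base=-2, step=4


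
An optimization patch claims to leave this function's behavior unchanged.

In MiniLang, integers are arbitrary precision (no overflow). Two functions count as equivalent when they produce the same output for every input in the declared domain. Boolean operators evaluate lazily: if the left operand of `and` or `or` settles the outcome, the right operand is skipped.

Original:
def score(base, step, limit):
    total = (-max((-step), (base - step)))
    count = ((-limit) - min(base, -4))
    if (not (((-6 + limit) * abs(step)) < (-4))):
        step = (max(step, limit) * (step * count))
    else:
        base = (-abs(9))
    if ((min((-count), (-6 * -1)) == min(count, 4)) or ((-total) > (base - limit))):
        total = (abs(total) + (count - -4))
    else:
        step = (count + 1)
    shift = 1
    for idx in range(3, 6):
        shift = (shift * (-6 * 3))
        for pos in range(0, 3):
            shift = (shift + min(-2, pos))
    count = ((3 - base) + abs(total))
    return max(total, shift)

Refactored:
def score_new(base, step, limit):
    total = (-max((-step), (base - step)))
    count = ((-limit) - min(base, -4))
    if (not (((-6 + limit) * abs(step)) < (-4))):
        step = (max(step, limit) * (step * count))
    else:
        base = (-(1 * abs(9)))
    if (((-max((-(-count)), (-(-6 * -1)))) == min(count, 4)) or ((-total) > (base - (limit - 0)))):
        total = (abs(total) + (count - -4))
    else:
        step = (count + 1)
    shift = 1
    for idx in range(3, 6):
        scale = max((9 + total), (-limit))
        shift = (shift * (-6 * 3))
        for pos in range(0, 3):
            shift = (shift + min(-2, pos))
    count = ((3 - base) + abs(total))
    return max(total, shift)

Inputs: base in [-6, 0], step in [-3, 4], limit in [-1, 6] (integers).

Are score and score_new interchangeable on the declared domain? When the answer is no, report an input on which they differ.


Reading the diff, among the changes: local variable names differ; arithmetic usage differs; constant usage differs; statement counts differ; min/max/abs usage differs.
Tracing base=-4, step=1, limit=-1: score: total=1, then count=5, then (not (((-6 + limit) * abs(step)) < (-4))) is false, then base=-9, then ((min((-count), (-6 * -1)) == min(count, 4)) or ((-total) > (base - limit))) is true, then total=10, then shift=1, then (idx=3), then shift=-18, then (pos=0), then shift=-20, then (pos=1), then shift=-22, then (pos=2), then shift=-24, then (idx=4), then shift=432, then (pos=0), then shift=430, then (pos=1), then shift=428, then (pos=2), then shift=426, then (idx=5), then shift=-7668, then (pos=0), then shift=-7670, then (pos=1), then shift=-7672, then (pos=2), then shift=-7674, then count=22, then returns 10 | score_new: total=1, then count=5, then (not (((-6 + limit) * abs(step)) < (-4))) is false, then base=-9, then (((-max((-(-count)), (-(-6 * -1)))) == min(count, 4)) or ((-total) > (base - (limit - 0)))) is true, then total=10, then shift=1, then (idx=3), then scale=19, then shift=-18, then (pos=0), then shift=-20, then (pos=1), then shift=-22, then (pos=2), then shift=-24, then (idx=4), then scale=19, then shift=432, then (pos=0), then shift=430, then (pos=1), then shift=428, then (pos=2), then shift=426, then (idx=5), then scale=19, then shift=-7668, then (pos=0), then shift=-7670, then (pos=1), then shift=-7672, then (pos=2), then shift=-7674, then count=22, then returns 10 — matching result 10.
Sweeping the whole domain (448 inputs) finds no disagreement.
verdict: equivalent


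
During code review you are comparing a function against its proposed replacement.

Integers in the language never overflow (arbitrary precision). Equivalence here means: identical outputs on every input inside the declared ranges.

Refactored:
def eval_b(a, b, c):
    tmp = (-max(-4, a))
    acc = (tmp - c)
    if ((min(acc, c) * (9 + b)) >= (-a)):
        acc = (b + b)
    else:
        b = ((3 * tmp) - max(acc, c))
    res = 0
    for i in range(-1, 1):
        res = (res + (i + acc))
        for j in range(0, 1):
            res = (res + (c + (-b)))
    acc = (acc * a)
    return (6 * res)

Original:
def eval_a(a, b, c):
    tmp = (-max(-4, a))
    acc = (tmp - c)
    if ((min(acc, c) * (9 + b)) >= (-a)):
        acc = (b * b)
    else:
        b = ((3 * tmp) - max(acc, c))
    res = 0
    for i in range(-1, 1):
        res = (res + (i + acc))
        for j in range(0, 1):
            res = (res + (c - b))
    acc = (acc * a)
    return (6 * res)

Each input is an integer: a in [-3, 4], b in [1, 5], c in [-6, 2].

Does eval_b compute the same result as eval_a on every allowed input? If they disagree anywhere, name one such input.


The rewrite breaks on a=-3, b=1, c=1, where the results are 6 and 18.
eval_a: tmp = 3; acc = 2; ((min(acc, c) * (9 + b)) >= (-a)) -> true; acc = 1; res = 0; [i=-1]; res = 0; [j=0]; res = 0; [i=0]; res = 1; [j=0]; res = 1; acc = -3; return 6
eval_b: tmp = 3; acc = 2; ((min(acc, c) * (9 + b)) >= (-a)) -> true; acc = 2; res = 0; [i=-1]; res = 1; [j=0]; res = 1; [i=0]; res = 3; [j=0]; res = 3; acc = -6; return 18
verdict: not equivalent; witness: a=-3, b=1, c=1


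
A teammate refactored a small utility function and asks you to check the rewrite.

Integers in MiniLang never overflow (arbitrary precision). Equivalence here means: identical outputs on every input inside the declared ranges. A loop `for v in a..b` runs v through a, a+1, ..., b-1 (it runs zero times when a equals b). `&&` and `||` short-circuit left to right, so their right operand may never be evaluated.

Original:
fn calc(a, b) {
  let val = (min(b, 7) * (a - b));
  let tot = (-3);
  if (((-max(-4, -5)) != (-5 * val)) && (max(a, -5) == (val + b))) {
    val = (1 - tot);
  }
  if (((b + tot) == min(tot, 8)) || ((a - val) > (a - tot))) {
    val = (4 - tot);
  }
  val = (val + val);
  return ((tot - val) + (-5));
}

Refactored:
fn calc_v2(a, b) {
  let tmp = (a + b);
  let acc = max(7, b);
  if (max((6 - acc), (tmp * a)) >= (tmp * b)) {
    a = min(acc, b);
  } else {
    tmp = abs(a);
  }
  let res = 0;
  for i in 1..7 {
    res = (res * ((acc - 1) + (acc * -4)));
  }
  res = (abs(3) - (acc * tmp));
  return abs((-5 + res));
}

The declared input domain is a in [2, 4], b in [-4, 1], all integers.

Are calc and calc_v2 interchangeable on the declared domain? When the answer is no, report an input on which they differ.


There is a counterexample at a=2, b=-4: -22 on one side, 16 on the other.
calc: val=-24, then tot=-3, then (((-max(-4, -5)) != (-5 * val)) && (max(a, -5) == (val + b))) is false, then (((b + tot) == min(tot, 8)) || ((a - val) > (a - tot))) is true, then val=7, then val=14, then returns -22
calc_v2: tmp=-2, then acc=7, then (max((6 - acc), (tmp * a)) >= (tmp * b)) is false, then tmp=2, then res=0, then (i=1), then res=0, then (i=2), then res=0, then (i=3), then res=0, then (i=4), then res=0, then (i=5), then res=0, then (i=6), then res=0, then res=-11, then returns 16
verdict: not equivalent; witness: a=2, b=-4


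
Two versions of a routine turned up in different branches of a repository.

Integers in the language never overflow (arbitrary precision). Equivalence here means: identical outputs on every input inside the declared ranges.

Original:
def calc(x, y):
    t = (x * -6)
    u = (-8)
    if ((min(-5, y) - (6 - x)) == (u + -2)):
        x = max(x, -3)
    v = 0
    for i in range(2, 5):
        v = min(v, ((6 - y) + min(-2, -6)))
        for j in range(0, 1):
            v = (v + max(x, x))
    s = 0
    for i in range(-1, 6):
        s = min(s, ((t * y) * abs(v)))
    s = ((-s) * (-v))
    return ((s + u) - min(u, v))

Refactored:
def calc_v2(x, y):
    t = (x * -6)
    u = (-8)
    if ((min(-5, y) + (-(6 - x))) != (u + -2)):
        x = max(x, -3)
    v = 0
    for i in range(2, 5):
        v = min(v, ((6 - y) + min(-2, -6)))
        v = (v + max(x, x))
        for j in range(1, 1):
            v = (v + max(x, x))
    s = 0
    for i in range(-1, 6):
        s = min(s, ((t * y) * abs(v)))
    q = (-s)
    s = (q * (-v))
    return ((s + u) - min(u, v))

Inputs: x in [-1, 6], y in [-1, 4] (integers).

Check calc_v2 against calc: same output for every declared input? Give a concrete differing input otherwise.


There is a behavioral-looking edit here, yet the outcome never shifts on this domain.
As a probe, take x=4, y=0: calc runs t = -24; u = -8; ((min(-5, y) - (6 - x)) == (u + -2)) -> false; v = 0; [i=2]; v = 0; [j=0]; v = 4; [i=3]; v = 0; [j=0]; v = 4; [i=4]; v = 0; [j=0]; v = 4; s = 0; [i=-1]; s = 0; [i=0]; s = 0; [i=1]; s = 0; [i=2]; s = 0; [i=3]; s = 0; [i=4]; s = 0; [i=5]; s = 0; s = 0; return 0; calc_v2 runs t = -24; u = -8; ((min(-5, y) + (-(6 - x))) != (u + -2)) -> true; x = 4; v = 0; [i=2]; v = 0; v = 4; the j loop: no iterations; [i=3]; v = 0; v = 4; the j loop: no iterations; [i=4]; v = 0; v = 4; the j loop: no iterations; s = 0; [i=-1]; s = 0; [i=0]; s = 0; [i=1]; s = 0; [i=2]; s = 0; [i=3]; s = 0; [i=4]; s = 0; [i=5]; s = 0; q = 0; s = 0; return 0; both end at 0.
An exhaustive pass over the 48 declared inputs shows identical outputs.
verdict: equivalent


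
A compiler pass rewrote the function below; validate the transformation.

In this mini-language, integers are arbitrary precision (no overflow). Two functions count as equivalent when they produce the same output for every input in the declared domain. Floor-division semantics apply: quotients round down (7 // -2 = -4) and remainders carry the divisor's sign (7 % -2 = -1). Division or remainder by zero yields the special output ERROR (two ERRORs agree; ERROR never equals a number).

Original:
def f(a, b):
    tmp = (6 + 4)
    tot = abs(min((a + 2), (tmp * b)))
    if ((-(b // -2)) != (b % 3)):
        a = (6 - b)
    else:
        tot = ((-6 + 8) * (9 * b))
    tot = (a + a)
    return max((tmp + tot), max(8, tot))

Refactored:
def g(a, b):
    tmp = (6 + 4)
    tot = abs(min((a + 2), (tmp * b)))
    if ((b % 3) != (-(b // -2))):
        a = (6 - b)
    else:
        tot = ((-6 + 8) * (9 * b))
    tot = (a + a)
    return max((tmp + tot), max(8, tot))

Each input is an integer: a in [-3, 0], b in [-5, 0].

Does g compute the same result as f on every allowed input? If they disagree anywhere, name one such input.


Changes here: same computation, different form; the full 24-point sweep finds no disagreement.
verdict: equivalent


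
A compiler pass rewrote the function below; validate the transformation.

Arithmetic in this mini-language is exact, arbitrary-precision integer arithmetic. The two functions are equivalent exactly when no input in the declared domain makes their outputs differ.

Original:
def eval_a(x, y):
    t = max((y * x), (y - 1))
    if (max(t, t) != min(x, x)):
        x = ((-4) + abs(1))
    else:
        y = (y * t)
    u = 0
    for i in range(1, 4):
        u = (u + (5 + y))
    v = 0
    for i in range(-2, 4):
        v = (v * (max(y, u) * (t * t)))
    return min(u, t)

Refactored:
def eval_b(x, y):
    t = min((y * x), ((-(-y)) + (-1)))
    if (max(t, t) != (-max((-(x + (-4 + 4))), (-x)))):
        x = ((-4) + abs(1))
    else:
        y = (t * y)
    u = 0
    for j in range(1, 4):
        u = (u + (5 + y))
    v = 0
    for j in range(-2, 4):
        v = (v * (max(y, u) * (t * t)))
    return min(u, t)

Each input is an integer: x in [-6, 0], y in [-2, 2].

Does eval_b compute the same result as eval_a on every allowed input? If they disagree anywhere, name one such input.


There is a counterexample at x=-6, y=-2: 9 on one side, -3 on the other.
eval_a: t becomes 12; next (max(t, t) != min(x, x)) evaluates to true; next x becomes -3; next u becomes 0; next at i=1:; next u becomes 3; next at i=2:; next u becomes 6; next at i=3:; next u becomes 9; next v becomes 0; next at i=-2:; next v becomes 0; next at i=-1:; next v becomes 0; next at i=0:; next v becomes 0; next at i=1:; next v becomes 0; next at i=2:; next v becomes 0; next at i=3:; next v becomes 0; next final value 9
eval_b: t becomes -3; next (max(t, t) != (-max((-(x + (-4 + 4))), (-x)))) evaluates to true; next x becomes -3; next u becomes 0; next at j=1:; next u becomes 3; next at j=2:; next u becomes 6; next at j=3:; next u becomes 9; next v becomes 0; next at j=-2:; next v becomes 0; next at j=-1:; next v becomes 0; next at j=0:; next v becomes 0; next at j=1:; next v becomes 0; next at j=2:; next v becomes 0; next at j=3:; next v becomes 0; next final value -3
verdict: not equivalent; witness: x=-6, y=-2


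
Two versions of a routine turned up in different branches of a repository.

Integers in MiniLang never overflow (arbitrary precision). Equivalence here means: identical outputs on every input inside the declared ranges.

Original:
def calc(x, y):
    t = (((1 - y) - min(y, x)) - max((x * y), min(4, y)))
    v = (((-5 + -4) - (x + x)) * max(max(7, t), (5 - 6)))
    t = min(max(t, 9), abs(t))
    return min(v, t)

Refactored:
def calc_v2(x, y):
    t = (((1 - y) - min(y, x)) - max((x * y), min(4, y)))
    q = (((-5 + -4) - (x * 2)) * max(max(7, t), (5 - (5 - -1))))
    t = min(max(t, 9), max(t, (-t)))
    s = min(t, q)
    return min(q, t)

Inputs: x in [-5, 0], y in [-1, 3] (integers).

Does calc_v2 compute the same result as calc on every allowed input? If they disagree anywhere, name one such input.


Comparing the listings, the differences include: arithmetic usage differs; local variable names differ; min/max/abs usage differs; constant usage differs; statement counts differ.
One worked example (x=0, y=1) — calc: t becomes -1; next v becomes -63; next t becomes 1; next final value -63; calc_v2: t becomes -1; next q becomes -63; next t becomes 1; next s becomes -63; next final value -63; agreement on -63.
An exhaustive pass over the 30 declared inputs shows identical outputs.
verdict: equivalent


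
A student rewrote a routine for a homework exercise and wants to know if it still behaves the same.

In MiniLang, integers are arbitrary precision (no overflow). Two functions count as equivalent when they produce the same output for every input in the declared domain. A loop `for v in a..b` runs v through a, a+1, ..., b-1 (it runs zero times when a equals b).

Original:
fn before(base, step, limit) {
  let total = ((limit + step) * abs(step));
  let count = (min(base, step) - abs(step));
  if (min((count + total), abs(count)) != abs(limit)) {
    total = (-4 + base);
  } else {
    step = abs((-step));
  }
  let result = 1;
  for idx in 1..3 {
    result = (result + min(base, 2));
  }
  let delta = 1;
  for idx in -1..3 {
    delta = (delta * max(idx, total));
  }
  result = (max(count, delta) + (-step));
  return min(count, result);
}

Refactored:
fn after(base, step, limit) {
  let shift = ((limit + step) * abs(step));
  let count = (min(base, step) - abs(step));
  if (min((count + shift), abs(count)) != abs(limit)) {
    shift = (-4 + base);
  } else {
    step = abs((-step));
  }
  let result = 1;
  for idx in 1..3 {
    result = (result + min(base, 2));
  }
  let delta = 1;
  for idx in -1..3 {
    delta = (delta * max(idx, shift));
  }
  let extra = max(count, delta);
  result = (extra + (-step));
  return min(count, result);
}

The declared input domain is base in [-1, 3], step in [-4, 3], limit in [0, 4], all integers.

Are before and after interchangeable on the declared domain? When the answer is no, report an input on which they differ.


Side by side, the visible changes include: local variable names differ, plus statement counts differ.
Spot check at base=1, step=3, limit=0 — before: total := 9 | count := -2 | (min((count + total), abs(count)) != abs(limit)): true | total := -3 | result := 1 | iter idx=1: | result := 2 | iter idx=2: | result := 3 | delta := 1 | iter idx=-1: | delta := -1 | iter idx=0: | delta := 0 | iter idx=1: | delta := 0 | iter idx=2: | delta := 0 | result := -3 | result -3. after: shift := 9 | count := -2 | (min((count + shift), abs(count)) != abs(limit)): true | shift := -3 | result := 1 | iter idx=1: | result := 2 | iter idx=2: | result := 3 | delta := 1 | iter idx=-1: | delta := -1 | iter idx=0: | delta := 0 | iter idx=1: | delta := 0 | iter idx=2: | delta := 0 | extra := 0 | result := -3 | result -3. Both give -3.
Across all 200 domain points the two functions coincide.
verdict: equivalent


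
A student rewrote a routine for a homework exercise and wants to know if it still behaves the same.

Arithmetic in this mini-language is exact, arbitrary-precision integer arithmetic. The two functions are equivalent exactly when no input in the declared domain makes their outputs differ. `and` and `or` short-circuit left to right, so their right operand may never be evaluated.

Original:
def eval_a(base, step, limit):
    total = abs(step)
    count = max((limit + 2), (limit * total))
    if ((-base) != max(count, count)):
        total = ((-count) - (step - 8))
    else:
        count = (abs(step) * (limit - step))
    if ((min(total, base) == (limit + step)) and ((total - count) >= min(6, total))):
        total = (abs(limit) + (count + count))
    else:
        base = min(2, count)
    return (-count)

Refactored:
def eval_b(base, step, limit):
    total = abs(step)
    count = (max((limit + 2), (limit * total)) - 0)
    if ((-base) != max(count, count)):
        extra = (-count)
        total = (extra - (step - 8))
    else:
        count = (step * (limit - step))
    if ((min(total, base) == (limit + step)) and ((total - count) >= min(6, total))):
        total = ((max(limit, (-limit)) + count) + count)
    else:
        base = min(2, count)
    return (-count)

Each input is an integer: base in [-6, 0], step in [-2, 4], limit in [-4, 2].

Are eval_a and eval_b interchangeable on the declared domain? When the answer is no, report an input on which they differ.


Run the pair on base=-4, step=-2, limit=2.
eval_a: total = 2; count = 4; ((-base) != max(count, count)) -> false; count = 8; ((min(total, base) == (limit + step)) and ((total - count) >= min(6, total))) -> false; base = 2; return -8
eval_b: total = 2; count = 4; ((-base) != max(count, count)) -> false; count = -8; ((min(total, base) == (limit + step)) and ((total - count) >= min(6, total))) -> false; base = -8; return 8
-8 != 8, so the rewrite changes behavior.
verdict: not equivalent; witness: base=-4, step=-2, limit=2


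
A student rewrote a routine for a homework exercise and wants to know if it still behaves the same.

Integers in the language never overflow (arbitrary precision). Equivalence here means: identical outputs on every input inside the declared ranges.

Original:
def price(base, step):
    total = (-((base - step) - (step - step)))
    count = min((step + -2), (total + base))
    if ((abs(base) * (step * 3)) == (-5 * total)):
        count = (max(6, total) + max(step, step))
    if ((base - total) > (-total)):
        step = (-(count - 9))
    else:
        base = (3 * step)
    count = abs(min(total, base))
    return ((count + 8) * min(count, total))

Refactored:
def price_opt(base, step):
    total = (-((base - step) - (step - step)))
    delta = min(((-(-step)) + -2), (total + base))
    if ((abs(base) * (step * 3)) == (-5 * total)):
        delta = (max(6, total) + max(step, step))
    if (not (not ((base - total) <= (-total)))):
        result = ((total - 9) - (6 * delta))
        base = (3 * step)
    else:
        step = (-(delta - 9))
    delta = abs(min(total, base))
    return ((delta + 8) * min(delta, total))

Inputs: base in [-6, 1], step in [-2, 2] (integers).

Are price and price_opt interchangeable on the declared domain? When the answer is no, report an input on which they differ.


Side by side, the visible changes include: constant usage differs, plus statement counts differ, plus boolean connective usage differs, plus local variable names differ, plus arithmetic usage differs, plus comparison usage differs.
One worked example (base=-1, step=2) — price: total = 3; count = 0; ((abs(base) * (step * 3)) == (-5 * total)) -> false; ((base - total) > (-total)) -> false; base = 6; count = 3; return 33; price_opt: total = 3; delta = 0; ((abs(base) * (step * 3)) == (-5 * total)) -> false; (not (not ((base - total) <= (-total)))) -> true; result = -6; base = 6; delta = 3; return 33; agreement on 33.
An exhaustive pass over the 40 declared inputs shows identical outputs.
verdict: equivalent
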